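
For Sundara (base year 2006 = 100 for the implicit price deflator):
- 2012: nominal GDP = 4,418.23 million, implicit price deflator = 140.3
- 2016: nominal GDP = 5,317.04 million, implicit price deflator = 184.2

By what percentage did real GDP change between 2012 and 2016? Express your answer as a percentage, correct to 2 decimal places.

Real GDP 2012 = 4418.23 / 1.403 = 3149.13.
Real GDP 2016 = 5317.04 / 1.842 = 2886.56.
Real growth = 2886.56 / 3149.13 − 1 = -0.0834.

-8.34%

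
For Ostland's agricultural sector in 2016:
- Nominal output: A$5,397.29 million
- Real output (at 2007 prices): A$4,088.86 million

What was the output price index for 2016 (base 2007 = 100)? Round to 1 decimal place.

output price index = (Nominal / Real) × 100 = 5397.29 / 4088.86 × 100 = 132.00.

132.0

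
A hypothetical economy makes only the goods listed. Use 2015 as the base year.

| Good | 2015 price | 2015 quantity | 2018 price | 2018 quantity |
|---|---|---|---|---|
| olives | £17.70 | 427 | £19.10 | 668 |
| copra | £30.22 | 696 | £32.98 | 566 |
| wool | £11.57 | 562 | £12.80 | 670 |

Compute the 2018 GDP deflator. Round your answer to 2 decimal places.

109.06

Nominal GDP 2018 = 19.10·668 + 32.98·566 + 12.80·670 = 40001.48.
Real GDP 2018 (at 2015 prices) = 17.70·668 + 30.22·566 + 11.57·670 = 36680.02.
Deflator = Nominal/Real × 100 = 40001.48/36680.02 × 100 = 109.055.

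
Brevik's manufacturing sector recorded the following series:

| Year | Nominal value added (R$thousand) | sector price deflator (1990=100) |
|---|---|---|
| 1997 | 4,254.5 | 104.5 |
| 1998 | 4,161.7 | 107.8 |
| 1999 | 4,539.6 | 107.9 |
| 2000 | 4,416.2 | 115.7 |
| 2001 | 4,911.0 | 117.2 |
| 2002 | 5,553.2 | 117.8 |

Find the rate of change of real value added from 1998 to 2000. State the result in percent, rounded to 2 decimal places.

-1.13%

Real value added 1998 = 4161.7/1.078 = 3860.58.
Real value added 2000 = 4416.2/1.157 = 3816.94.
Change = 3816.94/3860.58 − 1 = -0.0113.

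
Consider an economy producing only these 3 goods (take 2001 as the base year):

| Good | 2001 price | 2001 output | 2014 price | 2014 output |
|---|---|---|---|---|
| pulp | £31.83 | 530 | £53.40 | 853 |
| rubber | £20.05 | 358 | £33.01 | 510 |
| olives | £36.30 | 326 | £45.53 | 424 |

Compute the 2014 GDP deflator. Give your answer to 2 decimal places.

Nominal GDP 2014 = 53.40·853 + 33.01·510 + 45.53·424 = 81690.02.
Real GDP 2014 (at 2001 prices) = 31.83·853 + 20.05·510 + 36.30·424 = 52767.69.
Deflator = Nominal/Real × 100 = 81690.02/52767.69 × 100 = 154.811.

154.81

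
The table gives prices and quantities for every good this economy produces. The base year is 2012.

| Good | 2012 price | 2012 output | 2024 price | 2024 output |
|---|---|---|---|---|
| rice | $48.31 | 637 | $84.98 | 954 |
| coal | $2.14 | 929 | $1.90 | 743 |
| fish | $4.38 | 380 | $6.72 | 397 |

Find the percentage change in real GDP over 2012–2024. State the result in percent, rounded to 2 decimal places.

43.54%

Real GDP 2012 = Nominal GDP 2012 = 48.31·637 + 2.14·929 + 4.38·380 = 34425.93.
Real GDP 2024 (at 2012 prices) = 48.31·954 + 2.14·743 + 4.38·397 = 49416.62.
Real growth = 49416.62/34425.93 − 1 = 0.4354.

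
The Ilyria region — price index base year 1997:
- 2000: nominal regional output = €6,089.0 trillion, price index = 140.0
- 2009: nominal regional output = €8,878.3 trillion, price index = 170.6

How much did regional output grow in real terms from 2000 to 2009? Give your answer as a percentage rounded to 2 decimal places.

Real regional output 2000 = 6089.0 / 1.400 = 4349.29.
Real regional output 2009 = 8878.3 / 1.706 = 5204.16.
Real growth = 5204.16 / 4349.29 − 1 = 0.1966.

19.66%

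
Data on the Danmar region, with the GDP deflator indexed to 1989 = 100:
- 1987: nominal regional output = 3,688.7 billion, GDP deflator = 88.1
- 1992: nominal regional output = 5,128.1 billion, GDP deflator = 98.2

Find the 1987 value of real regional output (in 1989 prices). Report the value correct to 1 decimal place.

4,186.9 billion

Real regional output = Nominal / (GDP deflator/100) = 3688.7 / 0.881 = 4186.95.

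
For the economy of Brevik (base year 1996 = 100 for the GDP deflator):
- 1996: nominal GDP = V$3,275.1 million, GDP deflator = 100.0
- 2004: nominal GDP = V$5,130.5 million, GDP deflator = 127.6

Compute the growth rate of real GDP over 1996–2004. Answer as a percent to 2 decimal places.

22.77%

Real GDP 1996 = 3275.1 / 1.000 = 3275.10.
Real GDP 2004 = 5130.5 / 1.276 = 4020.77.
Real growth = 4020.77 / 3275.10 − 1 = 0.2277.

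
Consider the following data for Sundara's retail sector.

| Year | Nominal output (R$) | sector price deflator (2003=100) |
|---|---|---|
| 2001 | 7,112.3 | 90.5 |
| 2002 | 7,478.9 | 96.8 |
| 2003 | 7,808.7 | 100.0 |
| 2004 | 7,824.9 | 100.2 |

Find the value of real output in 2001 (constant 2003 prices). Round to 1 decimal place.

R$7,858.9

Real output 2001 = 7112.3 / 0.905 = 7858.90.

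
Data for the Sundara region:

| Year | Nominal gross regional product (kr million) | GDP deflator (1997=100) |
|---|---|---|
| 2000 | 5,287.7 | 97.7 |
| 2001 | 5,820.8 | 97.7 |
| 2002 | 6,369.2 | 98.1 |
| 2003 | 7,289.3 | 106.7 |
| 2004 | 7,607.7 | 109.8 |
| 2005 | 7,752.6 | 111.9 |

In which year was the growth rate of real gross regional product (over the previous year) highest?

2001: real = 5820.8/0.977 = 5957.83; growth vs 2000 (5412.18) = 10.08%.
2002: real = 6369.2/0.981 = 6492.56; growth vs 2001 (5957.83) = 8.98%.
2003: real = 7289.3/1.067 = 6831.58; growth vs 2002 (6492.56) = 5.22%.
2004: real = 7607.7/1.098 = 6928.69; growth vs 2003 (6831.58) = 1.42%.
2005: real = 7752.6/1.119 = 6928.15; growth vs 2004 (6928.69) = -0.01%.

2001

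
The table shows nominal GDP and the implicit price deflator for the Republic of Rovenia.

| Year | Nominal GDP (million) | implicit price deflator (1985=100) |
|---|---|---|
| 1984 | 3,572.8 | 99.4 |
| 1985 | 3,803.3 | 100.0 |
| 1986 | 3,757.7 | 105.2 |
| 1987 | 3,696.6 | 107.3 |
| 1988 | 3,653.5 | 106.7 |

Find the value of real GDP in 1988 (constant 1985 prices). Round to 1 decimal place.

Real GDP 1988 = 3653.5 / 1.067 = 3424.09.

3,424.1 million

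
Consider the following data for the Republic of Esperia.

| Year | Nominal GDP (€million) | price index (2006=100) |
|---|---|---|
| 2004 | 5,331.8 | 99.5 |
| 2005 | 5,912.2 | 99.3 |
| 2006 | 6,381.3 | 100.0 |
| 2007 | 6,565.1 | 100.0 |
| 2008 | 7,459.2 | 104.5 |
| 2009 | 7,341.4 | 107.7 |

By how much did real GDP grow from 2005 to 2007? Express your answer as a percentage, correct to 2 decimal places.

Real GDP 2005 = 5912.2/0.993 = 5953.88.
Real GDP 2007 = 6565.1/1.000 = 6565.10.
Change = 6565.10/5953.88 − 1 = 0.1027.

10.27%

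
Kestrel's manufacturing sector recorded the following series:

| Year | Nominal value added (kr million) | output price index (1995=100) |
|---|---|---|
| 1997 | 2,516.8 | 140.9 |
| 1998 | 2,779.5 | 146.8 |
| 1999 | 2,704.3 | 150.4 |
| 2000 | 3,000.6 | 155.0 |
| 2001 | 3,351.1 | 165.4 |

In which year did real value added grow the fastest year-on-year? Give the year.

2000

1998: real = 2779.5/1.468 = 1893.39; growth vs 1997 (1786.23) = 6.00%.
1999: real = 2704.3/1.504 = 1798.07; growth vs 1998 (1893.39) = -5.03%.
2000: real = 3000.6/1.550 = 1935.87; growth vs 1999 (1798.07) = 7.66%.
2001: real = 3351.1/1.654 = 2026.06; growth vs 2000 (1935.87) = 4.66%.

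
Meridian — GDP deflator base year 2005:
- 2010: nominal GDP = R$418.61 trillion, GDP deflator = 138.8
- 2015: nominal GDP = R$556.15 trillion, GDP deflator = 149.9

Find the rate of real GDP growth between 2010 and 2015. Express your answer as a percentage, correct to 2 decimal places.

23.02%

Real GDP 2010 = 418.61 / 1.388 = 301.59.
Real GDP 2015 = 556.15 / 1.499 = 371.01.
Real growth = 371.01 / 301.59 − 1 = 0.2302.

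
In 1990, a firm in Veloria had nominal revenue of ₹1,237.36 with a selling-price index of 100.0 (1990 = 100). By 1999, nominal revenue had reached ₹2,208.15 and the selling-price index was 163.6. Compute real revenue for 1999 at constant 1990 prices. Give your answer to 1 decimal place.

Real revenue = Nominal / (selling-price index/100) = 2208.15 / 1.636 = 1349.72.

₹1,349.7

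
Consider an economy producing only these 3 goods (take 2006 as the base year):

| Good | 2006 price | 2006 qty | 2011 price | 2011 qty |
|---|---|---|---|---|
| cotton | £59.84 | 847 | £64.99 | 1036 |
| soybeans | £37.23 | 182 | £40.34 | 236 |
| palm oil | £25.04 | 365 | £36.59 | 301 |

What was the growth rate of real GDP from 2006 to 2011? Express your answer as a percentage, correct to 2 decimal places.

Real GDP 2006 = Nominal GDP 2006 = 59.84·847 + 37.23·182 + 25.04·365 = 66599.94.
Real GDP 2011 (at 2006 prices) = 59.84·1036 + 37.23·236 + 25.04·301 = 78317.56.
Real growth = 78317.56/66599.94 − 1 = 0.1759.

17.59%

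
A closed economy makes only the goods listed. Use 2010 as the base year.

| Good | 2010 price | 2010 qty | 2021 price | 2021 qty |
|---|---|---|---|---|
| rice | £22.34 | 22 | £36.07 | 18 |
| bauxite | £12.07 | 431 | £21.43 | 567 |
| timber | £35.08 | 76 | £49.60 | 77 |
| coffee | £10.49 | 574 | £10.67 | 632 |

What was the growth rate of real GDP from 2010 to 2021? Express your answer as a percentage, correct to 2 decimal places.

15.27%

Real GDP 2010 = Nominal GDP 2010 = 22.34·22 + 12.07·431 + 35.08·76 + 10.49·574 = 14380.99.
Real GDP 2021 (at 2010 prices) = 22.34·18 + 12.07·567 + 35.08·77 + 10.49·632 = 16576.65.
Real growth = 16576.65/14380.99 − 1 = 0.1527.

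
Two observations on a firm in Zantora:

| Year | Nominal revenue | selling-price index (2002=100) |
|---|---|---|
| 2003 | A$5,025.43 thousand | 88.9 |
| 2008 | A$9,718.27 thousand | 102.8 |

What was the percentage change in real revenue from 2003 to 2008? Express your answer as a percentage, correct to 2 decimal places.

Deflate each year: 2003 → 5025.43/0.889 = 5652.90; 2008 → 9718.27/1.028 = 9453.57.
So real revenue changed by 9453.57/5652.90 − 1 = 0.6723, i.e. 67.23%.

67.23%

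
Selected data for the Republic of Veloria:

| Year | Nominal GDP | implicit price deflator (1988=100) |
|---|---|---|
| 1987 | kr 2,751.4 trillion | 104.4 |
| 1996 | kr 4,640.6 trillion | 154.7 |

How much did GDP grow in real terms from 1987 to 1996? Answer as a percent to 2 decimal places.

Deflate each year: 1987 → 2751.4/1.044 = 2635.44; 1996 → 4640.6/1.547 = 2999.74.
So real GDP changed by 2999.74/2635.44 − 1 = 0.1382, i.e. 13.82%.

13.82%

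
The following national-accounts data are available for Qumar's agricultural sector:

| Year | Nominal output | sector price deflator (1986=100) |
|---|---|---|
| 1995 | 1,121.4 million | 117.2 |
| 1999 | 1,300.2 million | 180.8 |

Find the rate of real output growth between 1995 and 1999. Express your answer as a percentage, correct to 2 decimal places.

Deflate each year: 1995 → 1121.4/1.172 = 956.83; 1999 → 1300.2/1.808 = 719.14.
So real output changed by 719.14/956.83 − 1 = -0.2484, i.e. -24.84%.

-24.84%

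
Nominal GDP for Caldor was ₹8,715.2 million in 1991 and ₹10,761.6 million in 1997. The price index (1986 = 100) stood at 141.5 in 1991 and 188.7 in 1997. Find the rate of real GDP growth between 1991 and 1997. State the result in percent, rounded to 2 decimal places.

Deflate each year: 1991 → 8715.2/1.415 = 6159.15; 1997 → 10761.6/1.887 = 5703.02.
So real GDP changed by 5703.02/6159.15 − 1 = -0.0741, i.e. -7.41%.

-7.41%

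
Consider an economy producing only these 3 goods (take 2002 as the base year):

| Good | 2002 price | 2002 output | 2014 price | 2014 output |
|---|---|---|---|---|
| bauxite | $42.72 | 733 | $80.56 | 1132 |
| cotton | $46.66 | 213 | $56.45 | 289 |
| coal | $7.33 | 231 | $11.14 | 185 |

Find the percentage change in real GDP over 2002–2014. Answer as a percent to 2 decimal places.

Real GDP 2002 = Nominal GDP 2002 = 42.72·733 + 46.66·213 + 7.33·231 = 42945.57.
Real GDP 2014 (at 2002 prices) = 42.72·1132 + 46.66·289 + 7.33·185 = 63199.83.
Real growth = 63199.83/42945.57 − 1 = 0.4716.

47.16%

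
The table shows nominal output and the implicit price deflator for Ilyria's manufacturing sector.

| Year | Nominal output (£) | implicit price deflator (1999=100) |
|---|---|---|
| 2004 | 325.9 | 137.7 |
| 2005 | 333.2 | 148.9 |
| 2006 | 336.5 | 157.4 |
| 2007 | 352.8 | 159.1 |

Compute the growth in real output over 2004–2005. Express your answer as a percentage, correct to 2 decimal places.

Real output 2004 = 325.9/1.377 = 236.67.
Real output 2005 = 333.2/1.489 = 223.77.
Change = 223.77/236.67 − 1 = -0.0545.

-5.45%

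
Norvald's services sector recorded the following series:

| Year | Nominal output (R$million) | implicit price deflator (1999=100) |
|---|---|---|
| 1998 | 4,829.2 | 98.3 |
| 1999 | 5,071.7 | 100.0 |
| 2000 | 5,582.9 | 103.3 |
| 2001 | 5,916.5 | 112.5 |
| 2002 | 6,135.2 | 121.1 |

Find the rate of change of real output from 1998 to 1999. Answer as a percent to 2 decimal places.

3.24%

Real output 1998 = 4829.2/0.983 = 4912.72.
Real output 1999 = 5071.7/1.000 = 5071.70.
Change = 5071.70/4912.72 − 1 = 0.0324.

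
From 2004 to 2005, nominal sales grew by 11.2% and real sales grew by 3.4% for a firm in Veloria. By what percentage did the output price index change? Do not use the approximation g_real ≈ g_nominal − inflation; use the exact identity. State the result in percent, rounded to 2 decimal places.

7.54%

(1 + g_nom) = (1 + g_real)(1 + π), so π = 1.1120 / 1.0340 − 1 = 0.07544.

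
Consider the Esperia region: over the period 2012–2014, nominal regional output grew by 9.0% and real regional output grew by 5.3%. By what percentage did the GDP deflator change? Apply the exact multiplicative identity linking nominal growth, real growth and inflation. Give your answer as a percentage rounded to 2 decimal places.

(1 + g_nom) = (1 + g_real)(1 + π), so π = 1.0900 / 1.0530 − 1 = 0.03514.

3.51%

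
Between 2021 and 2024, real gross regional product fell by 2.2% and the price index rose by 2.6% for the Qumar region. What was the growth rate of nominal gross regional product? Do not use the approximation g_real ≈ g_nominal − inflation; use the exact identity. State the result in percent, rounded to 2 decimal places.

(1 + g_nom) = (1 + g_real)(1 + π) = 0.9780 × 1.0260 = 1.00343.

0.34%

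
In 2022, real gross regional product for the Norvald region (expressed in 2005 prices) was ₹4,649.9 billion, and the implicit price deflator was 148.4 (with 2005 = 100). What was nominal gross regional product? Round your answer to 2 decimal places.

₹6,900.45 billion

Nominal gross regional product = Real × (implicit price deflator/100) = 4649.9 × 1.484 = 6900.45.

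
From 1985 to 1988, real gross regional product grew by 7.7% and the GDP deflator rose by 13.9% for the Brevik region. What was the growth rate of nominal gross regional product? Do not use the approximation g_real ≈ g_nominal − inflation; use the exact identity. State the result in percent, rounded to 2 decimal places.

(1 + g_nom) = (1 + g_real)(1 + π) = 1.0770 × 1.1390 = 1.22670.

22.67%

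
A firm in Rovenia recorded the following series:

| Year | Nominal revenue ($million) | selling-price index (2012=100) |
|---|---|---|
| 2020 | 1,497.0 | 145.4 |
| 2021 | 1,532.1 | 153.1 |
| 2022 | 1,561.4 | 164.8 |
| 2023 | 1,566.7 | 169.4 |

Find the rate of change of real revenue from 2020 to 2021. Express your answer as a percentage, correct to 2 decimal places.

-2.80%

Real revenue 2020 = 1497.0/1.454 = 1029.57.
Real revenue 2021 = 1532.1/1.531 = 1000.72.
Change = 1000.72/1029.57 − 1 = -0.0280.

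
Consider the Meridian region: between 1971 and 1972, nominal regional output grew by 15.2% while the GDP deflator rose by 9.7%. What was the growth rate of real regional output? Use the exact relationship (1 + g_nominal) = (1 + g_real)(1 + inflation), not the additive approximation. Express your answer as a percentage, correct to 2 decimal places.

(1 + g_nom) = (1 + g_real)(1 + π), so g_real = 1.1520 / 1.0970 − 1 = 0.05014.

5.01%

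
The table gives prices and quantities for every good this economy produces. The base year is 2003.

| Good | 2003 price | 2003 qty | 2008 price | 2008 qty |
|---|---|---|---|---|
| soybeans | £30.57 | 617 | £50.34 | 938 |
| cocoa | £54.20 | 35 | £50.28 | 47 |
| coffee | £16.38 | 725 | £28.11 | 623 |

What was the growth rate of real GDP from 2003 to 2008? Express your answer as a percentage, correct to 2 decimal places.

26.94%

Real GDP 2003 = Nominal GDP 2003 = 30.57·617 + 54.20·35 + 16.38·725 = 32634.19.
Real GDP 2008 (at 2003 prices) = 30.57·938 + 54.20·47 + 16.38·623 = 41426.80.
Real growth = 41426.80/32634.19 − 1 = 0.2694.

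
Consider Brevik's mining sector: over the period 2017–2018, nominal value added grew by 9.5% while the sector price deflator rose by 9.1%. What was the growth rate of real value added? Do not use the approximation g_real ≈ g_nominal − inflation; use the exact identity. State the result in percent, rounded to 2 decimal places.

0.37%

(1 + g_nom) = (1 + g_real)(1 + π), so g_real = 1.0950 / 1.0910 − 1 = 0.00367.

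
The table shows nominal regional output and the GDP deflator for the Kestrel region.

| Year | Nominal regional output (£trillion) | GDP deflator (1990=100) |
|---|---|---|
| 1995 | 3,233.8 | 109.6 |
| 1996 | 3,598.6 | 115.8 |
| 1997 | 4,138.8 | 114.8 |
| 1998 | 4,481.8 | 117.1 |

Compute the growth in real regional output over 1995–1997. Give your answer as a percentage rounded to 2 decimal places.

Real regional output 1995 = 3233.8/1.096 = 2950.55.
Real regional output 1997 = 4138.8/1.148 = 3605.23.
Change = 3605.23/2950.55 − 1 = 0.2219.

22.19%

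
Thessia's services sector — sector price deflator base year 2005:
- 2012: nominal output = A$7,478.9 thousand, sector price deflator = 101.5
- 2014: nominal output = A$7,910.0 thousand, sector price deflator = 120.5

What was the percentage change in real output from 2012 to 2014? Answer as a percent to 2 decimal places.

-10.91%

Real output 2012 = 7478.9 / 1.015 = 7368.37.
Real output 2014 = 7910.0 / 1.205 = 6564.32.
Real growth = 6564.32 / 7368.37 − 1 = -0.1091.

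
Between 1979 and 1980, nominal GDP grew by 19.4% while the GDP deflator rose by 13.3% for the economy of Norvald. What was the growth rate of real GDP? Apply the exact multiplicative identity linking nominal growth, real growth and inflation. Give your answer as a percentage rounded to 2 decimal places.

(1 + g_nom) = (1 + g_real)(1 + π), so g_real = 1.1940 / 1.1330 − 1 = 0.05384.

5.38%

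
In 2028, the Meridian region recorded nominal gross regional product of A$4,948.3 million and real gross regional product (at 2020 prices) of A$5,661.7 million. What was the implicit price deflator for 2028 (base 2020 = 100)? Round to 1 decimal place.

implicit price deflator = (Nominal / Real) × 100 = 4948.3 / 5661.7 × 100 = 87.40.

87.4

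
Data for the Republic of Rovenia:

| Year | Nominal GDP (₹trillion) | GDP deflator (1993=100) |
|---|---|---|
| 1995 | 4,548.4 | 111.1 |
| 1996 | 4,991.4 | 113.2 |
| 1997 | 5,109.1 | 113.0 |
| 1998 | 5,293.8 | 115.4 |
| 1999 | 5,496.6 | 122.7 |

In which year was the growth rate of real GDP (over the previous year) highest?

1996

1996: real = 4991.4/1.132 = 4409.36; growth vs 1995 (4093.97) = 7.70%.
1997: real = 5109.1/1.130 = 4521.33; growth vs 1996 (4409.36) = 2.54%.
1998: real = 5293.8/1.154 = 4587.35; growth vs 1997 (4521.33) = 1.46%.
1999: real = 5496.6/1.227 = 4479.71; growth vs 1998 (4587.35) = -2.35%.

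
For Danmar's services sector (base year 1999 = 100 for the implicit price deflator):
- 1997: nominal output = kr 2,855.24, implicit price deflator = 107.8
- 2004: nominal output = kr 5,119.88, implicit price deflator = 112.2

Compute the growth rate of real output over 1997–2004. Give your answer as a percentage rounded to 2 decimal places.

Real output 1997 = 2855.24 / 1.078 = 2648.65.
Real output 2004 = 5119.88 / 1.122 = 4563.17.
Real growth = 4563.17 / 2648.65 − 1 = 0.7228.

72.28%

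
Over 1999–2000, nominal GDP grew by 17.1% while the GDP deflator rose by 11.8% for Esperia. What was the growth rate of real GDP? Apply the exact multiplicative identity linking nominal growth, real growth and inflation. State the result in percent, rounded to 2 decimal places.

4.74%

(1 + g_nom) = (1 + g_real)(1 + π), so g_real = 1.1710 / 1.1180 − 1 = 0.04741.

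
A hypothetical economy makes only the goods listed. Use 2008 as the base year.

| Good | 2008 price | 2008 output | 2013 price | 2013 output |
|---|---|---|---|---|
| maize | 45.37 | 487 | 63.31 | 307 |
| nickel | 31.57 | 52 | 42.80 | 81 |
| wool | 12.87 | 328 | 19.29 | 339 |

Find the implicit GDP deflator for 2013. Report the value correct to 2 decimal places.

141.22

Nominal GDP 2013 = 63.31·307 + 42.80·81 + 19.29·339 = 29442.28.
Real GDP 2013 (at 2008 prices) = 45.37·307 + 31.57·81 + 12.87·339 = 20848.69.
Deflator = Nominal/Real × 100 = 29442.28/20848.69 × 100 = 141.219.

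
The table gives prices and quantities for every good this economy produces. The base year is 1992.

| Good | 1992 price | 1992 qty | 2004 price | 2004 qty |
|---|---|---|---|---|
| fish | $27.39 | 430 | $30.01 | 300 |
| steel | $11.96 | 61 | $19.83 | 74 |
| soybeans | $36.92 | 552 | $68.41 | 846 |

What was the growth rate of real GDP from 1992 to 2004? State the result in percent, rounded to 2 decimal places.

22.65%

Real GDP 1992 = Nominal GDP 1992 = 27.39·430 + 11.96·61 + 36.92·552 = 32887.10.
Real GDP 2004 (at 1992 prices) = 27.39·300 + 11.96·74 + 36.92·846 = 40336.36.
Real growth = 40336.36/32887.10 − 1 = 0.2265.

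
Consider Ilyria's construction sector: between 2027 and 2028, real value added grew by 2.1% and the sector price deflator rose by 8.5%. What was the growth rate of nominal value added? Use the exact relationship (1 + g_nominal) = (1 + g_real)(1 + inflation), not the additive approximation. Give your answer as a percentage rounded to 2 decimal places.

10.78%

(1 + g_nom) = (1 + g_real)(1 + π) = 1.0210 × 1.0850 = 1.10779.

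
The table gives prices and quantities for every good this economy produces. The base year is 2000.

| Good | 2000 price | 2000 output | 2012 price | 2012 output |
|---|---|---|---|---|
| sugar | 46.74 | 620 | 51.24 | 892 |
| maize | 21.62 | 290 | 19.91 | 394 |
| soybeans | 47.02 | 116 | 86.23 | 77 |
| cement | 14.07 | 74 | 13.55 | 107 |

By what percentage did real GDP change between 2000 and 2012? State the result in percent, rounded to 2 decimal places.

32.56%

Real GDP 2000 = Nominal GDP 2000 = 46.74·620 + 21.62·290 + 47.02·116 + 14.07·74 = 41744.10.
Real GDP 2012 (at 2000 prices) = 46.74·892 + 21.62·394 + 47.02·77 + 14.07·107 = 55336.39.
Real growth = 55336.39/41744.10 − 1 = 0.3256.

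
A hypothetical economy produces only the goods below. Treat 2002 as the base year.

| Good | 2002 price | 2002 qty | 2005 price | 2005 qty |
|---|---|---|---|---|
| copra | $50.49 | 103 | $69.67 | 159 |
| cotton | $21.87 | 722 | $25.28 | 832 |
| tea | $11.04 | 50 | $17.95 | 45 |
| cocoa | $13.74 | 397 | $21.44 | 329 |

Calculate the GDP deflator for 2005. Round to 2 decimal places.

Nominal GDP 2005 = 69.67·159 + 25.28·832 + 17.95·45 + 21.44·329 = 39972.00.
Real GDP 2005 (at 2002 prices) = 50.49·159 + 21.87·832 + 11.04·45 + 13.74·329 = 31241.01.
Deflator = Nominal/Real × 100 = 39972.00/31241.01 × 100 = 127.947.

127.95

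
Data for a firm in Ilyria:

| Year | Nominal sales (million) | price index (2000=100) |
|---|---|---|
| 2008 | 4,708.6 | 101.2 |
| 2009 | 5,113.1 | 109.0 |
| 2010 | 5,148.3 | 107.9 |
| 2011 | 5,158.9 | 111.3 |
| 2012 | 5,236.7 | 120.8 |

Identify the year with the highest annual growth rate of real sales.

2010

2009: real = 5113.1/1.090 = 4690.92; growth vs 2008 (4652.77) = 0.82%.
2010: real = 5148.3/1.079 = 4771.36; growth vs 2009 (4690.92) = 1.71%.
2011: real = 5158.9/1.113 = 4635.13; growth vs 2010 (4771.36) = -2.86%.
2012: real = 5236.7/1.208 = 4335.02; growth vs 2011 (4635.13) = -6.47%.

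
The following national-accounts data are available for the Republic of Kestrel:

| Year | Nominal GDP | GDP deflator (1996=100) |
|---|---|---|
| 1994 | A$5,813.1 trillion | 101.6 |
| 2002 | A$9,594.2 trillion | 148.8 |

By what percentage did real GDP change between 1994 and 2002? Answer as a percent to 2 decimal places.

Deflate each year: 1994 → 5813.1/1.016 = 5721.56; 2002 → 9594.2/1.488 = 6447.72.
So real GDP changed by 6447.72/5721.56 − 1 = 0.1269, i.e. 12.69%.

12.69%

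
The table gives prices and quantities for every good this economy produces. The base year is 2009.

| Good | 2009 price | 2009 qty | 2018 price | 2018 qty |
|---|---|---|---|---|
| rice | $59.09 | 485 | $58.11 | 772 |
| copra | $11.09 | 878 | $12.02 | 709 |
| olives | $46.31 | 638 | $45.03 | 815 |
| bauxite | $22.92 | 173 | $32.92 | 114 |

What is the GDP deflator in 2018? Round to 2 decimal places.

100.00

Nominal GDP 2018 = 58.11·772 + 12.02·709 + 45.03·815 + 32.92·114 = 93835.43.
Real GDP 2018 (at 2009 prices) = 59.09·772 + 11.09·709 + 46.31·815 + 22.92·114 = 93835.82.
Deflator = Nominal/Real × 100 = 93835.43/93835.82 × 100 = 100.000.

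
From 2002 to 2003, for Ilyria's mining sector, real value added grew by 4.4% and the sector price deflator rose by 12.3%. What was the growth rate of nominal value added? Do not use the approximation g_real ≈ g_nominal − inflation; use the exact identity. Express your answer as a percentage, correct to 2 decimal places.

17.24%

(1 + g_nom) = (1 + g_real)(1 + π) = 1.0440 × 1.1230 = 1.17241.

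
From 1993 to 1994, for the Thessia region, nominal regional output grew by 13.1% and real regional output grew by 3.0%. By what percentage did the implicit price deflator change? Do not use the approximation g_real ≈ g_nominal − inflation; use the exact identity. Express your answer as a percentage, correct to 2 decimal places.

(1 + g_nom) = (1 + g_real)(1 + π), so π = 1.1310 / 1.0300 − 1 = 0.09806.

9.81%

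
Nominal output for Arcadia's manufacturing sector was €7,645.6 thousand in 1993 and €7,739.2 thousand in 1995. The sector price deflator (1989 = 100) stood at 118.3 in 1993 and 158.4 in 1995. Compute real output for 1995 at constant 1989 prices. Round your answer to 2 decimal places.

Real output = Nominal / (sector price deflator/100) = 7739.2 / 1.584 = 4885.86.

€4,885.86 thousand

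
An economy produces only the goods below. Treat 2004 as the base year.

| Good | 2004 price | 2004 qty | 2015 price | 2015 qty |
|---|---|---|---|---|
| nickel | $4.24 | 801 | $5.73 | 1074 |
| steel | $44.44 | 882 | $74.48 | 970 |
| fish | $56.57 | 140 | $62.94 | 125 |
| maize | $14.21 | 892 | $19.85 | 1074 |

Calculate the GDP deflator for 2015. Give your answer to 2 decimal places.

153.71

Nominal GDP 2015 = 5.73·1074 + 74.48·970 + 62.94·125 + 19.85·1074 = 107586.02.
Real GDP 2015 (at 2004 prices) = 4.24·1074 + 44.44·970 + 56.57·125 + 14.21·1074 = 69993.35.
Deflator = Nominal/Real × 100 = 107586.02/69993.35 × 100 = 153.709.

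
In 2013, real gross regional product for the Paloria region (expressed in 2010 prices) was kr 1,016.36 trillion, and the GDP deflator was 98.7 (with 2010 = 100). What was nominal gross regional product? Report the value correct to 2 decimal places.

Nominal gross regional product = Real × (GDP deflator/100) = 1016.36 × 0.987 = 1003.15.

kr 1,003.15 trillion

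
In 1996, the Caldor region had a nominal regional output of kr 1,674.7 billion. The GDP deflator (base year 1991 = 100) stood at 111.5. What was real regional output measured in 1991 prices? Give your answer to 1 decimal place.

Real regional output = Nominal / (GDP deflator/100) = 1674.7 / 1.115 = 1501.97.

kr 1,502.0 billion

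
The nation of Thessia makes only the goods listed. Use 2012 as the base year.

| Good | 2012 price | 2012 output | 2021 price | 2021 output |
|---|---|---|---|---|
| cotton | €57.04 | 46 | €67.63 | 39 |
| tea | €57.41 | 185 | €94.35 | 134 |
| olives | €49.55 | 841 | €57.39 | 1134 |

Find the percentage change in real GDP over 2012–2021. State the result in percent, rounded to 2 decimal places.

Real GDP 2012 = Nominal GDP 2012 = 57.04·46 + 57.41·185 + 49.55·841 = 54916.24.
Real GDP 2021 (at 2012 prices) = 57.04·39 + 57.41·134 + 49.55·1134 = 66107.20.
Real growth = 66107.20/54916.24 − 1 = 0.2038.

20.38%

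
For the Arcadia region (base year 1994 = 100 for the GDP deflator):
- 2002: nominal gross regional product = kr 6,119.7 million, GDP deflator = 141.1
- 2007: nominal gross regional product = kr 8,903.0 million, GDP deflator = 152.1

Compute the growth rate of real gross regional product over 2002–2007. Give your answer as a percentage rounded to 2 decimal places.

34.96%

Real gross regional product 2002 = 6119.7 / 1.411 = 4337.14.
Real gross regional product 2007 = 8903.0 / 1.521 = 5853.39.
Real growth = 5853.39 / 4337.14 − 1 = 0.3496.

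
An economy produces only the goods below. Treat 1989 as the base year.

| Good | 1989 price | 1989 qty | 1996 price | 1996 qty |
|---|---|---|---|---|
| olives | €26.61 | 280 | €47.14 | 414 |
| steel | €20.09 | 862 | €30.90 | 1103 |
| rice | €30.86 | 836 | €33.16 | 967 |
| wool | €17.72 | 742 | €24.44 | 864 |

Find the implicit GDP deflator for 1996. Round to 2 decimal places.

136.33

Nominal GDP 1996 = 47.14·414 + 30.90·1103 + 33.16·967 + 24.44·864 = 106780.54.
Real GDP 1996 (at 1989 prices) = 26.61·414 + 20.09·1103 + 30.86·967 + 17.72·864 = 78327.51.
Deflator = Nominal/Real × 100 = 106780.54/78327.51 × 100 = 136.326.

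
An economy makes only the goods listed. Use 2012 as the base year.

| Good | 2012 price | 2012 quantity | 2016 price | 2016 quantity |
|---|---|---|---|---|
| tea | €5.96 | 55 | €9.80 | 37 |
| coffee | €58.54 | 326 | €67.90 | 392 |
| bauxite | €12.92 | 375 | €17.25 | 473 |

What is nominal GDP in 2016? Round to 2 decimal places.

€35138.65

Nominal GDP 2016 = Σ (p_2016 × q_2016) = 9.80·37 + 67.90·392 + 17.25·473 = 35138.65.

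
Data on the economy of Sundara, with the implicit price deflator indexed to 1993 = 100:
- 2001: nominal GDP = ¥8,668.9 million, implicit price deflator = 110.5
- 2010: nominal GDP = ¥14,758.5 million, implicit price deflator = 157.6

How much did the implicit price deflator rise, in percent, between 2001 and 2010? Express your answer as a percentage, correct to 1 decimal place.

Price-level change = 157.6 / 110.5 − 1 = 0.4262.

42.6%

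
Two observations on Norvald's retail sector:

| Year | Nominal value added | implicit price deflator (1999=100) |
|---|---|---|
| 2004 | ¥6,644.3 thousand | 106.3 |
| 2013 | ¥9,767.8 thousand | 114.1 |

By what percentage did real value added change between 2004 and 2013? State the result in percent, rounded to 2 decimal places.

36.96%

Real value added 2004 = 6644.3 / 1.063 = 6250.52.
Real value added 2013 = 9767.8 / 1.141 = 8560.74.
Real growth = 8560.74 / 6250.52 − 1 = 0.3696.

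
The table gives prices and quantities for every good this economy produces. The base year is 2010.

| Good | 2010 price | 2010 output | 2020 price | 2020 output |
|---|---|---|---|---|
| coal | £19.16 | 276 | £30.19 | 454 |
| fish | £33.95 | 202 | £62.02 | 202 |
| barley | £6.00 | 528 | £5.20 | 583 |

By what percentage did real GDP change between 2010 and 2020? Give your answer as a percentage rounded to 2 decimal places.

Real GDP 2010 = Nominal GDP 2010 = 19.16·276 + 33.95·202 + 6.00·528 = 15314.06.
Real GDP 2020 (at 2010 prices) = 19.16·454 + 33.95·202 + 6.00·583 = 19054.54.
Real growth = 19054.54/15314.06 − 1 = 0.2443.

24.43%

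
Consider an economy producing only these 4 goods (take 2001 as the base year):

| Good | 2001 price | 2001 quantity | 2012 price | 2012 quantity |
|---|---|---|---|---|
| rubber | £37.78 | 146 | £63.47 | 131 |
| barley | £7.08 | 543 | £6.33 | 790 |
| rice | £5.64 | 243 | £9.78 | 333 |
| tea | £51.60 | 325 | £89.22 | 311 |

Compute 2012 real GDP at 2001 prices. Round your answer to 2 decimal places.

£28468.10

Real GDP 2012 = Σ (p_2001 × q_2012) = 37.78·131 + 7.08·790 + 5.64·333 + 51.60·311 = 28468.10.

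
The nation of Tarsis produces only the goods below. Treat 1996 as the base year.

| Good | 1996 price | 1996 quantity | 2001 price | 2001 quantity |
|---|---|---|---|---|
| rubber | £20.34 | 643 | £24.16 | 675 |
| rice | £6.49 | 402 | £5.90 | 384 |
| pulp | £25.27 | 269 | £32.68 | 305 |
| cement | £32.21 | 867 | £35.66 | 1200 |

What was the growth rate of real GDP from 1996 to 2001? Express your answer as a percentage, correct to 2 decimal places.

Real GDP 1996 = Nominal GDP 1996 = 20.34·643 + 6.49·402 + 25.27·269 + 32.21·867 = 50411.30.
Real GDP 2001 (at 1996 prices) = 20.34·675 + 6.49·384 + 25.27·305 + 32.21·1200 = 62581.01.
Real growth = 62581.01/50411.30 − 1 = 0.2414.

24.14%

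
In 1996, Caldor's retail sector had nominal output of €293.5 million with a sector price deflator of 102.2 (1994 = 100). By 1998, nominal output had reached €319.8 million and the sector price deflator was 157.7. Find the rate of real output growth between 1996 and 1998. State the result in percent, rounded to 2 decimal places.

Real output 1996 = 293.5 / 1.022 = 287.18.
Real output 1998 = 319.8 / 1.577 = 202.79.
Real growth = 202.79 / 287.18 − 1 = -0.2939.

-29.39%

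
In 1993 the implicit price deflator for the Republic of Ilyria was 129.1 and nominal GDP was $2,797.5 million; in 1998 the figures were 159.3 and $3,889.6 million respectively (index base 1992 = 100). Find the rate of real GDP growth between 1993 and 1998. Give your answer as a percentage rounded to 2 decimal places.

12.68%

Real GDP 1993 = 2797.5 / 1.291 = 2166.92.
Real GDP 1998 = 3889.6 / 1.593 = 2441.68.
Real growth = 2441.68 / 2166.92 − 1 = 0.1268.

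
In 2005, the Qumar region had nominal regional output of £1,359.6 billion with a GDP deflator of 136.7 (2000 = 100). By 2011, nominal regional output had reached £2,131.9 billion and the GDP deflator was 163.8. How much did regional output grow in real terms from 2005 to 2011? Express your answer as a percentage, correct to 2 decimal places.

Real regional output 2005 = 1359.6 / 1.367 = 994.59.
Real regional output 2011 = 2131.9 / 1.638 = 1301.53.
Real growth = 1301.53 / 994.59 − 1 = 0.3086.

30.86%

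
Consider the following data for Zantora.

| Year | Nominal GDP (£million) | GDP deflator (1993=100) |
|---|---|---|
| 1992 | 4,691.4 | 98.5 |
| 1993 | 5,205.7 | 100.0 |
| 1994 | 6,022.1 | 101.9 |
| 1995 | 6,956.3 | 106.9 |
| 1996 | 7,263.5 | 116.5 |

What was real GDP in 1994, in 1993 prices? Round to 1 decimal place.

Real GDP 1994 = 6022.1 / 1.019 = 5909.81.

£5,909.8 million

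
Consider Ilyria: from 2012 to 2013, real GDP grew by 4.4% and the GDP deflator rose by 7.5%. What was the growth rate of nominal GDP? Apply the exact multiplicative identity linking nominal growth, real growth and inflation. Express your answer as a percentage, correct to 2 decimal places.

(1 + g_nom) = (1 + g_real)(1 + π) = 1.0440 × 1.0750 = 1.12230.

12.23%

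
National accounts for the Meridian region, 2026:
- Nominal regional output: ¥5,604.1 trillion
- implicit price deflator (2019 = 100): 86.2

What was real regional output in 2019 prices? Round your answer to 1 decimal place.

Real regional output = Nominal / (implicit price deflator/100) = 5604.1 / 0.862 = 6501.28.

¥6,501.3 trillion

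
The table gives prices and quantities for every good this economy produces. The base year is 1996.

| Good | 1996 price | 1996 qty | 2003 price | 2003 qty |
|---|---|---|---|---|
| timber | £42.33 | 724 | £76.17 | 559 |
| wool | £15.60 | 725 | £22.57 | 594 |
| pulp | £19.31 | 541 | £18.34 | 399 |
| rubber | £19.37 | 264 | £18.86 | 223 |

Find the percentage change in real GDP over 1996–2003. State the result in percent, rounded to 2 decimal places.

-21.84%

Real GDP 1996 = Nominal GDP 1996 = 42.33·724 + 15.60·725 + 19.31·541 + 19.37·264 = 57517.31.
Real GDP 2003 (at 1996 prices) = 42.33·559 + 15.60·594 + 19.31·399 + 19.37·223 = 44953.07.
Real growth = 44953.07/57517.31 − 1 = -0.2184.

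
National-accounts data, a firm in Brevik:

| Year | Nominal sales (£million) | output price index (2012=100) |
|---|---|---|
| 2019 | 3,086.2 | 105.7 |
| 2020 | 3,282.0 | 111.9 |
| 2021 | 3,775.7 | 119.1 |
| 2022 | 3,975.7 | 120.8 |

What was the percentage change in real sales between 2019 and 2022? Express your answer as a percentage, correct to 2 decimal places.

Real sales 2019 = 3086.2/1.057 = 2919.77.
Real sales 2022 = 3975.7/1.208 = 3291.14.
Change = 3291.14/2919.77 − 1 = 0.1272.

12.72%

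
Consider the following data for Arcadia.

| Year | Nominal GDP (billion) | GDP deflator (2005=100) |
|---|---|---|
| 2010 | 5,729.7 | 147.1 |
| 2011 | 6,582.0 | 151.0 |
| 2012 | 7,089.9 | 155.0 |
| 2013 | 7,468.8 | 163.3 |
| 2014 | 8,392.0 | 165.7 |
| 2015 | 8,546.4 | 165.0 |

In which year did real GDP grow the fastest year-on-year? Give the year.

2011

2011: real = 6582.0/1.510 = 4358.94; growth vs 2010 (3895.11) = 11.91%.
2012: real = 7089.9/1.550 = 4574.13; growth vs 2011 (4358.94) = 4.94%.
2013: real = 7468.8/1.633 = 4573.67; growth vs 2012 (4574.13) = -0.01%.
2014: real = 8392.0/1.657 = 5064.57; growth vs 2013 (4573.67) = 10.73%.
2015: real = 8546.4/1.650 = 5179.64; growth vs 2014 (5064.57) = 2.27%.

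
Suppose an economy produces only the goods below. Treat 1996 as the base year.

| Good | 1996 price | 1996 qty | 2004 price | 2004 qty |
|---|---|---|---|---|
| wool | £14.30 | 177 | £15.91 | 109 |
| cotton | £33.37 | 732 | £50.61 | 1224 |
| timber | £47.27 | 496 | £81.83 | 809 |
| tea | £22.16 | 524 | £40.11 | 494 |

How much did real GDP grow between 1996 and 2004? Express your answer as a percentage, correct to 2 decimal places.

Real GDP 1996 = Nominal GDP 1996 = 14.30·177 + 33.37·732 + 47.27·496 + 22.16·524 = 62015.70.
Real GDP 2004 (at 1996 prices) = 14.30·109 + 33.37·1224 + 47.27·809 + 22.16·494 = 91592.05.
Real growth = 91592.05/62015.70 − 1 = 0.4769.

47.69%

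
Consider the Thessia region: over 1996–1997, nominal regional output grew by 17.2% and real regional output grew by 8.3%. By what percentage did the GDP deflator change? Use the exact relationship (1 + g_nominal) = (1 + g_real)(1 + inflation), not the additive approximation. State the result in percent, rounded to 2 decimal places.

8.22%

(1 + g_nom) = (1 + g_real)(1 + π), so π = 1.1720 / 1.0830 − 1 = 0.08218.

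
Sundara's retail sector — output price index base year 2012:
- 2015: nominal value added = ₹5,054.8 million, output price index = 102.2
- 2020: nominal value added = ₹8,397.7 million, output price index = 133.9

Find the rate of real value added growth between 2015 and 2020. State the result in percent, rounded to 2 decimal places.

Real value added 2015 = 5054.8 / 1.022 = 4945.99.
Real value added 2020 = 8397.7 / 1.339 = 6271.62.
Real growth = 6271.62 / 4945.99 − 1 = 0.2680.

26.80%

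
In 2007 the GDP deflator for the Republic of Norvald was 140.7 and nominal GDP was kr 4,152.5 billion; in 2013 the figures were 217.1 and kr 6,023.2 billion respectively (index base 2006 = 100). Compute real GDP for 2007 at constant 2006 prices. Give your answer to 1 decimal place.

kr 2,951.3 billion

Real GDP = Nominal / (GDP deflator/100) = 4152.5 / 1.407 = 2951.31.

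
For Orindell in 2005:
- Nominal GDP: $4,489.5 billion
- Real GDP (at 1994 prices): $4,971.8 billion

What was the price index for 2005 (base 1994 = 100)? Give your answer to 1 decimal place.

90.3

price index = (Nominal / Real) × 100 = 4489.5 / 4971.8 × 100 = 90.30.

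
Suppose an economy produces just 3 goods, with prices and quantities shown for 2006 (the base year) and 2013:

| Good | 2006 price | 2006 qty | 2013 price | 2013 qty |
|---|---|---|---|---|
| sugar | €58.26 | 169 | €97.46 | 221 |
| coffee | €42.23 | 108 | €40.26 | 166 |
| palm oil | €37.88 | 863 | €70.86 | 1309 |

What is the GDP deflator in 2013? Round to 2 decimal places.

174.14

Nominal GDP 2013 = 97.46·221 + 40.26·166 + 70.86·1309 = 120977.56.
Real GDP 2013 (at 2006 prices) = 58.26·221 + 42.23·166 + 37.88·1309 = 69470.56.
Deflator = Nominal/Real × 100 = 120977.56/69470.56 × 100 = 174.142.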